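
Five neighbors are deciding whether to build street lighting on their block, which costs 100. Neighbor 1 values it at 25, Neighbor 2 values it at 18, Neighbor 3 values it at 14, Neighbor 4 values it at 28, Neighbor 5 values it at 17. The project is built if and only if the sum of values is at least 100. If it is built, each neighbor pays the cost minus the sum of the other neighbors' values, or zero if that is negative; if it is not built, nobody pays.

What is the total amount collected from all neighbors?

92

Total value 102 ≥ cost 100, so it is built.
Neighbor 1: others sum to 77; max(0, 100 - 77) = 23.
Neighbor 2: others sum to 84; max(0, 100 - 84) = 16.
Neighbor 3: others sum to 88; max(0, 100 - 88) = 12.
Neighbor 4: others sum to 74; max(0, 100 - 74) = 26.
Neighbor 5: others sum to 85; max(0, 100 - 85) = 15.
Total collected = 23 + 16 + 12 + 26 + 15 = 92.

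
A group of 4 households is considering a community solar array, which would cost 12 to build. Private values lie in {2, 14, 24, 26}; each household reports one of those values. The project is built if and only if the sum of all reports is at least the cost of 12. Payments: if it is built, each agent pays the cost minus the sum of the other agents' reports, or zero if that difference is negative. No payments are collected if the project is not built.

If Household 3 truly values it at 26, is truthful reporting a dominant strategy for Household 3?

Yes

Check each profile of the others' reports and compare truth against every alternative report.
Others report (2, 2, 14): truth gives 26, best alternative gives 26.
Others report (2, 2, 24): truth gives 26, best alternative gives 26.
Others report (2, 2, 26): truth gives 26, best alternative gives 26.
Others report (2, 14, 2): truth gives 26, best alternative gives 26.
Others report (2, 14, 14): truth gives 26, best alternative gives 26.
Others report (2, 14, 24): truth gives 26, best alternative gives 26.
(Remaining 58 profiles checked similarly; truth is weakly best in each.)
In every case the truthful report is at least as good as any alternative, so it is a dominant strategy.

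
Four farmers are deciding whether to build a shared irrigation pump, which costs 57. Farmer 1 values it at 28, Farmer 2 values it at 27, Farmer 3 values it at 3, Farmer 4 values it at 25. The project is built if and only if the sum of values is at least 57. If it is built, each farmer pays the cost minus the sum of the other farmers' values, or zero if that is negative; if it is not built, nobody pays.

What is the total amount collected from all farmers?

3

Total value 83 ≥ cost 57, so it is built.
Farmer 1: others sum to 55; max(0, 57 - 55) = 2.
Farmer 2: others sum to 56; max(0, 57 - 56) = 1.
Farmer 3: others sum to 80; max(0, 57 - 80) = 0.
Farmer 4: others sum to 58; max(0, 57 - 58) = 0.
Total collected = 2 + 1 + 0 + 0 = 3.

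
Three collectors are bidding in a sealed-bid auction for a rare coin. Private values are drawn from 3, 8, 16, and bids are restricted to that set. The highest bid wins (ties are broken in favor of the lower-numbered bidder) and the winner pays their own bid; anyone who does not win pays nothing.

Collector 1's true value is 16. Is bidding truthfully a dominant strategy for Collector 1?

No

Consider the case where Collector 2 bids 3 and Collector 3 bids 3.
Truthful bid 16: wins, pays 16, utility 16 - 16 = 0.
Bid 3 instead: wins, pays 3, utility 16 - 3 = 13.
Since 13 > 0, bidding 3 is strictly better here, so truthful bidding is not dominant.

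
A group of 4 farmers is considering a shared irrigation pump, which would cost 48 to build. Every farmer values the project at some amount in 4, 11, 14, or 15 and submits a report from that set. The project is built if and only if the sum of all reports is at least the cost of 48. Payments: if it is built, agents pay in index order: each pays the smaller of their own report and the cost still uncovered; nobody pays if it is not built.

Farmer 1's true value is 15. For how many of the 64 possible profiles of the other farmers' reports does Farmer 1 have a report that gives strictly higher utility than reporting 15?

29

Others report (4, 15, 15): truth gives 0; report 14 gives 1 > 0. Violating.
Others report (11, 11, 14): truth gives 0; report 14 gives 1 > 0. Violating.
Others report (11, 11, 15): truth gives 0; report 11 gives 4 > 0. Violating.
Others report (11, 14, 11): truth gives 0; report 14 gives 1 > 0. Violating.
Others report (4, 4, 4): truth gives 0; no alternative beats it.
Others report (4, 4, 11): truth gives 0; no alternative beats it.
(Checking all 64 profiles: 29 have a profitable deviation, 35 do not.)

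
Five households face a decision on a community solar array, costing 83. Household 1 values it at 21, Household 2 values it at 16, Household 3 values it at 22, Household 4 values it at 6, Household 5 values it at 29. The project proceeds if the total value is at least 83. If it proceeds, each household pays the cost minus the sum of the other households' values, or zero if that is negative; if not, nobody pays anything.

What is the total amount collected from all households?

44

Total value 94 ≥ cost 83, so it is built.
Household 1: others sum to 73; max(0, 83 - 73) = 10.
Household 2: others sum to 78; max(0, 83 - 78) = 5.
Household 3: others sum to 72; max(0, 83 - 72) = 11.
Household 4: others sum to 88; max(0, 83 - 88) = 0.
Household 5: others sum to 65; max(0, 83 - 65) = 18.
Total collected = 10 + 5 + 11 + 0 + 18 = 44.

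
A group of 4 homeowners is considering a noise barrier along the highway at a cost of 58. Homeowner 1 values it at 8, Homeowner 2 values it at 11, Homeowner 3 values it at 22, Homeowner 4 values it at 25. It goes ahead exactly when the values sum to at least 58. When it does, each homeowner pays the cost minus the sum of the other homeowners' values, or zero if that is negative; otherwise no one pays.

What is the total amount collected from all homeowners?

Total value 66 ≥ cost 58, so it is built.
Homeowner 1: others sum to 58; max(0, 58 - 58) = 0.
Homeowner 2: others sum to 55; max(0, 58 - 55) = 3.
Homeowner 3: others sum to 44; max(0, 58 - 44) = 14.
Homeowner 4: others sum to 41; max(0, 58 - 41) = 17.
Total collected = 0 + 3 + 14 + 17 = 34.

34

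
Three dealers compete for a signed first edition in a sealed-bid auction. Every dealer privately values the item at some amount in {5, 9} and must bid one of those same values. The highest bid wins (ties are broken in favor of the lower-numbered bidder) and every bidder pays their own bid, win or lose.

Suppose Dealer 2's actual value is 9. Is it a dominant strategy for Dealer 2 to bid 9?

No

Consider the case where Dealer 1 bids 9 and Dealer 3 bids 5.
Truthful bid 9: loses but pays 9, utility -9.
Bid 5 instead: loses but pays 5, utility -5.
Since -5 > -9, bidding 5 is strictly better here, so truthful bidding is not dominant.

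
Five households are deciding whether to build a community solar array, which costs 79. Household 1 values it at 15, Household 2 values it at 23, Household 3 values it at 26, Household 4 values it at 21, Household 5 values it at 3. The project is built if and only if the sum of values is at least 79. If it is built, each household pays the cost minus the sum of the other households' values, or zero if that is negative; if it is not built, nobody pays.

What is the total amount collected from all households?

Total value 88 ≥ cost 79, so it is built.
Household 1: others sum to 73; max(0, 79 - 73) = 6.
Household 2: others sum to 65; max(0, 79 - 65) = 14.
Household 3: others sum to 62; max(0, 79 - 62) = 17.
Household 4: others sum to 67; max(0, 79 - 67) = 12.
Household 5: others sum to 85; max(0, 79 - 85) = 0.
Total collected = 6 + 14 + 17 + 12 + 0 = 49.

49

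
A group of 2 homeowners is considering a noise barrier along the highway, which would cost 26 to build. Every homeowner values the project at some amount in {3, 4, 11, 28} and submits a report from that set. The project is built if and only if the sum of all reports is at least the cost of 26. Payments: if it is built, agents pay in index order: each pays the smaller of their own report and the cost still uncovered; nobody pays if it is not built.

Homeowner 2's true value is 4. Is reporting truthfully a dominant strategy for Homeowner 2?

Check each profile of the others' reports and compare truth against every alternative report.
Others report (28): truth gives 4, best alternative gives 4.
Others report (3): truth gives 0, best alternative gives 0.
Others report (4): truth gives 0, best alternative gives 0.
Others report (11): truth gives 0, best alternative gives 0.
In every case the truthful report is at least as good as any alternative, so it is a dominant strategy.

Yes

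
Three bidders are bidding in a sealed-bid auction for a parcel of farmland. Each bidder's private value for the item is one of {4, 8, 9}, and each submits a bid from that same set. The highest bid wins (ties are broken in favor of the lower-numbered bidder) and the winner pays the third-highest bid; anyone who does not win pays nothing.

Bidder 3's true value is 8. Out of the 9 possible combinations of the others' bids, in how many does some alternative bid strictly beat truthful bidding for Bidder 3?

2

Others bid (4, 8): truth gives 0; bid 9 gives 4 > 0. Violating.
Others bid (8, 4): truth gives 0; bid 9 gives 4 > 0. Violating.
Others bid (4, 4): truth gives 4; no alternative beats it.
Others bid (4, 9): truth gives 0; no alternative beats it.
(Checking all 9 profiles: 2 have a profitable deviation, 7 do not.)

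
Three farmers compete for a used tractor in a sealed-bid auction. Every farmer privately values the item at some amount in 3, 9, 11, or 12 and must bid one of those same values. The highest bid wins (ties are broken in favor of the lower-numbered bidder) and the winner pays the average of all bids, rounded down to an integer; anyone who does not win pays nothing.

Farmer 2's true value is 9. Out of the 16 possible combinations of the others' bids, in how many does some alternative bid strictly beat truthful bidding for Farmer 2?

3

Others bid (3, 11): truth gives 0; bid 11 gives 1 > 0. Violating.
Others bid (9, 3): truth gives 0; bid 11 gives 2 > 0. Violating.
Others bid (11, 3): truth gives 0; bid 12 gives 1 > 0. Violating.
Others bid (3, 3): truth gives 4; no alternative beats it.
Others bid (3, 9): truth gives 2; no alternative beats it.
(Checking all 16 profiles: 3 have a profitable deviation, 13 do not.)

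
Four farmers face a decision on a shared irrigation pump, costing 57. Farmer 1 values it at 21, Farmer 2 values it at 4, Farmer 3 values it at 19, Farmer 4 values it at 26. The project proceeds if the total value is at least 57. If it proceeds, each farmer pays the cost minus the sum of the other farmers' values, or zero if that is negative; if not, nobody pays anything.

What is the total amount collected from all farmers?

27

Total value 70 ≥ cost 57, so it is built.
Farmer 1: others sum to 49; max(0, 57 - 49) = 8.
Farmer 2: others sum to 66; max(0, 57 - 66) = 0.
Farmer 3: others sum to 51; max(0, 57 - 51) = 6.
Farmer 4: others sum to 44; max(0, 57 - 44) = 13.
Total collected = 8 + 0 + 6 + 13 = 27.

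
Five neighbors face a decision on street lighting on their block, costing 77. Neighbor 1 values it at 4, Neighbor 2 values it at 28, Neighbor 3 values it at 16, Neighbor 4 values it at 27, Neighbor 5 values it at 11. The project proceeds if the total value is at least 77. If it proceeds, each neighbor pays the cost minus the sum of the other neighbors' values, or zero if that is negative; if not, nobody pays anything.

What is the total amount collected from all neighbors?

Total value 86 ≥ cost 77, so it is built.
Neighbor 1: others sum to 82; max(0, 77 - 82) = 0.
Neighbor 2: others sum to 58; max(0, 77 - 58) = 19.
Neighbor 3: others sum to 70; max(0, 77 - 70) = 7.
Neighbor 4: others sum to 59; max(0, 77 - 59) = 18.
Neighbor 5: others sum to 75; max(0, 77 - 75) = 2.
Total collected = 0 + 19 + 7 + 18 + 2 = 46.

46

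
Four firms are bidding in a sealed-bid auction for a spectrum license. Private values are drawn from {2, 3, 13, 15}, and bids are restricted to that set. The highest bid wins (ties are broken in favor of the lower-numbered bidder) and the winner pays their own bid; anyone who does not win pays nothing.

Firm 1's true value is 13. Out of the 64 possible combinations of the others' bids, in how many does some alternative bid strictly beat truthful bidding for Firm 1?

8

Others bid (2, 2, 2): truth gives 0; bid 2 gives 11 > 0. Violating.
Others bid (2, 2, 3): truth gives 0; bid 3 gives 10 > 0. Violating.
Others bid (2, 3, 2): truth gives 0; bid 3 gives 10 > 0. Violating.
Others bid (2, 3, 3): truth gives 0; bid 3 gives 10 > 0. Violating.
Others bid (2, 2, 13): truth gives 0; no alternative beats it.
Others bid (2, 2, 15): truth gives 0; no alternative beats it.
(Checking all 64 profiles: 8 have a profitable deviation, 56 do not.)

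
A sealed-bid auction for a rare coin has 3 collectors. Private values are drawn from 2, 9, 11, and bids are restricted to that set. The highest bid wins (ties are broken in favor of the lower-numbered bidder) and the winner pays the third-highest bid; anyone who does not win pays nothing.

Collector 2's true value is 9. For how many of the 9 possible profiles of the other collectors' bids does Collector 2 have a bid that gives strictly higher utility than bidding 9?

2

Others bid (2, 11): truth gives 0; bid 11 gives 7 > 0. Violating.
Others bid (9, 2): truth gives 0; bid 11 gives 7 > 0. Violating.
Others bid (2, 2): truth gives 7; no alternative beats it.
Others bid (2, 9): truth gives 7; no alternative beats it.
(Checking all 9 profiles: 2 have a profitable deviation, 7 do not.)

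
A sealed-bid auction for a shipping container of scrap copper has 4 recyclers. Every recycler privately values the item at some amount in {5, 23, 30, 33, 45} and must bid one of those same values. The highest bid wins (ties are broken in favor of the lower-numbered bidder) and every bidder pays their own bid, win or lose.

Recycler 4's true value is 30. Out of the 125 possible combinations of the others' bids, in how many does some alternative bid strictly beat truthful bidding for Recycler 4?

Others bid (5, 5, 5): truth gives 0; bid 23 gives 7 > 0. Violating.
Others bid (5, 5, 30): truth gives -30; bid 33 gives -3 > -30. Violating.
Others bid (5, 5, 33): truth gives -30; bid 5 gives -5 > -30. Violating.
Others bid (5, 5, 45): truth gives -30; bid 5 gives -5 > -30. Violating.
Others bid (5, 5, 23): truth gives 0; no alternative beats it.
Others bid (5, 23, 5): truth gives 0; no alternative beats it.
(Checking all 125 profiles: 118 have a profitable deviation, 7 do not.)

118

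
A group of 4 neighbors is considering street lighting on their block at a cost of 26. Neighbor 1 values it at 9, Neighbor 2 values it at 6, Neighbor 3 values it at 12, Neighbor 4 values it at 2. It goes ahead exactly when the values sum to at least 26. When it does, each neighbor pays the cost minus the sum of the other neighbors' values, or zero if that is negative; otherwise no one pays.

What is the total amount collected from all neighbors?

18

Total value 29 ≥ cost 26, so it is built.
Neighbor 1: others sum to 20; max(0, 26 - 20) = 6.
Neighbor 2: others sum to 23; max(0, 26 - 23) = 3.
Neighbor 3: others sum to 17; max(0, 26 - 17) = 9.
Neighbor 4: others sum to 27; max(0, 26 - 27) = 0.
Total collected = 6 + 3 + 9 + 0 = 18.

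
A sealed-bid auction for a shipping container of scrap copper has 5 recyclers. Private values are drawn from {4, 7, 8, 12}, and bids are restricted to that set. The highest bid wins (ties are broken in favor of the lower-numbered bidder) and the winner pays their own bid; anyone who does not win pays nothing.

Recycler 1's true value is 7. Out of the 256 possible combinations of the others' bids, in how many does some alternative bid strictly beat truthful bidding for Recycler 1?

Others bid (4, 4, 4, 4): truth gives 0; bid 4 gives 3 > 0. Violating.
Others bid (4, 4, 4, 7): truth gives 0; no alternative beats it.
Others bid (4, 4, 4, 8): truth gives 0; no alternative beats it.
(Checking all 256 profiles: 1 has a profitable deviation, 255 do not.)

1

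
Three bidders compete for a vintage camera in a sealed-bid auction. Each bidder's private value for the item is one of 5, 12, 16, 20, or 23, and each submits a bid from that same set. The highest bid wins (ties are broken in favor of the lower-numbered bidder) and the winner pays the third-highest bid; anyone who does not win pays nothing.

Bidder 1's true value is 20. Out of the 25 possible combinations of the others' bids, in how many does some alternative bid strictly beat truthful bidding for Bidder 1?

Others bid (5, 23): truth gives 0; bid 23 gives 15 > 0. Violating.
Others bid (12, 23): truth gives 0; bid 23 gives 8 > 0. Violating.
Others bid (16, 23): truth gives 0; bid 23 gives 4 > 0. Violating.
Others bid (23, 5): truth gives 0; bid 23 gives 15 > 0. Violating.
Others bid (5, 5): truth gives 15; no alternative beats it.
Others bid (5, 12): truth gives 15; no alternative beats it.
(Checking all 25 profiles: 6 have a profitable deviation, 19 do not.)

6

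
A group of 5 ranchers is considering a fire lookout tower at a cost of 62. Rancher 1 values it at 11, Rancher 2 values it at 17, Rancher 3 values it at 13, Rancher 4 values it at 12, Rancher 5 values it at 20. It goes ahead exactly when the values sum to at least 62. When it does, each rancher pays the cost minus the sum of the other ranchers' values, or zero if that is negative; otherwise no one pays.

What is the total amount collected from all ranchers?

Total value 73 ≥ cost 62, so it is built.
Rancher 1: others sum to 62; max(0, 62 - 62) = 0.
Rancher 2: others sum to 56; max(0, 62 - 56) = 6.
Rancher 3: others sum to 60; max(0, 62 - 60) = 2.
Rancher 4: others sum to 61; max(0, 62 - 61) = 1.
Rancher 5: others sum to 53; max(0, 62 - 53) = 9.
Total collected = 0 + 6 + 2 + 1 + 9 = 18.

18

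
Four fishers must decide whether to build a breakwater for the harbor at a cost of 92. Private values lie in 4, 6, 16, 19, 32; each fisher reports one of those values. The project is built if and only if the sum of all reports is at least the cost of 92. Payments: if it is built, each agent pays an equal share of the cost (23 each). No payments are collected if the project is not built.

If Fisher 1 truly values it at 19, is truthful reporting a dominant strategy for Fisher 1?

Consider the case where Fisher 2 reports 16, Fisher 3 reports 32 and Fisher 4 reports 32.
Truthful report 19: project built, pays 23, utility 19 - 23 = -4.
Report 4 instead: project not built, utility 0.
Since 0 > -4, reporting 4 is strictly better here, so truthful reporting is not dominant.

No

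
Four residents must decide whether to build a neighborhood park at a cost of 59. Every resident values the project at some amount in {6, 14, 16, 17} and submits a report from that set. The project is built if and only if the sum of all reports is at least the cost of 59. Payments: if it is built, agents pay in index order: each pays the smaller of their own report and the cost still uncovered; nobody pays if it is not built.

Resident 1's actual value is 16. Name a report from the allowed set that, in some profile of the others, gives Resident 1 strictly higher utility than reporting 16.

Suppose Resident 2 reports 14, Resident 3 reports 14 and Resident 4 reports 17.
Report 16: project built, pays 16, utility 16 - 16 = 0.
Report 14: project built, pays 14, utility 16 - 14 = 2.
So reporting 14 beats truth here (2 > 0).

14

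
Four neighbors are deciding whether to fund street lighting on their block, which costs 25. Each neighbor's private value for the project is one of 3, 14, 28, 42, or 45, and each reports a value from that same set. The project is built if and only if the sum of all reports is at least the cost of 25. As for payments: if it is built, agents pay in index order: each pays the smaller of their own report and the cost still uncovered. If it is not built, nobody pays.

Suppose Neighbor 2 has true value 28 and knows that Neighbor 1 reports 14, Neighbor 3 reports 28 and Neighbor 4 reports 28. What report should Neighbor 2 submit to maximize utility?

3

Report 3: project built, pays 3, utility 28 - 3 = 25.
Report 14: project built, pays 11, utility 28 - 11 = 17.
Report 28: project built, pays 11, utility 28 - 11 = 17.
Report 42: project built, pays 11, utility 28 - 11 = 17.
Report 45: project built, pays 11, utility 28 - 11 = 17.
The best choice is 3 with utility 25.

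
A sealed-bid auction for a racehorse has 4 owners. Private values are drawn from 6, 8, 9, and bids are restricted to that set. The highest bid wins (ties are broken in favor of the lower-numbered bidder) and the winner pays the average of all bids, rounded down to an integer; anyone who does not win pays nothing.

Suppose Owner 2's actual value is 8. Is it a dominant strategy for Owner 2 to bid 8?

Consider the case where Owner 1 bids 6, Owner 3 bids 6 and Owner 4 bids 9.
Truthful bid 8: loses, pays 0, utility 0.
Bid 9 instead: wins, pays 7, utility 8 - 7 = 1.
Since 1 > 0, bidding 9 is strictly better here, so truthful bidding is not dominant.

No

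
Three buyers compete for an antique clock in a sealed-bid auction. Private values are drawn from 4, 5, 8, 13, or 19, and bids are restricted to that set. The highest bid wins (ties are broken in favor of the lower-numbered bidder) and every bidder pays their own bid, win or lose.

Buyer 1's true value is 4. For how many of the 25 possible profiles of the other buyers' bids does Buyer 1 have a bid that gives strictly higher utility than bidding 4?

Others bid (4, 5): truth gives -4; bid 5 gives -1 > -4. Violating.
Others bid (5, 4): truth gives -4; bid 5 gives -1 > -4. Violating.
Others bid (5, 5): truth gives -4; bid 5 gives -1 > -4. Violating.
Others bid (4, 4): truth gives 0; no alternative beats it.
Others bid (4, 8): truth gives -4; no alternative beats it.
(Checking all 25 profiles: 3 have a profitable deviation, 22 do not.)

3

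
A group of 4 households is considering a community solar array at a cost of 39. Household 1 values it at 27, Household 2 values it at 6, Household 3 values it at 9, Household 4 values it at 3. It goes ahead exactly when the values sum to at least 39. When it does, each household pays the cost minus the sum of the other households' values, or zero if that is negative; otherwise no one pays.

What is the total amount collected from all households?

Total value 45 ≥ cost 39, so it is built.
Household 1: others sum to 18; max(0, 39 - 18) = 21.
Household 2: others sum to 39; max(0, 39 - 39) = 0.
Household 3: others sum to 36; max(0, 39 - 36) = 3.
Household 4: others sum to 42; max(0, 39 - 42) = 0.
Total collected = 21 + 0 + 3 + 0 = 24.

24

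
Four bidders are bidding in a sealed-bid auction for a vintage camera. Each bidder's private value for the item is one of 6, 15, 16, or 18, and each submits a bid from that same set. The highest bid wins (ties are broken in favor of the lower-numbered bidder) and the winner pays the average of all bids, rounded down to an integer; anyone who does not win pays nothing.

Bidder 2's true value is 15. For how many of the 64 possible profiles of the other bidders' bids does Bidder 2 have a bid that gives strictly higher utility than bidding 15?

Others bid (6, 6, 16): truth gives 0; bid 16 gives 4 > 0. Violating.
Others bid (6, 6, 18): truth gives 0; bid 18 gives 3 > 0. Violating.
Others bid (6, 15, 16): truth gives 0; bid 16 gives 2 > 0. Violating.
Others bid (6, 15, 18): truth gives 0; bid 18 gives 1 > 0. Violating.
Others bid (6, 6, 6): truth gives 7; no alternative beats it.
Others bid (6, 6, 15): truth gives 5; no alternative beats it.
(Checking all 64 profiles: 25 have a profitable deviation, 39 do not.)

25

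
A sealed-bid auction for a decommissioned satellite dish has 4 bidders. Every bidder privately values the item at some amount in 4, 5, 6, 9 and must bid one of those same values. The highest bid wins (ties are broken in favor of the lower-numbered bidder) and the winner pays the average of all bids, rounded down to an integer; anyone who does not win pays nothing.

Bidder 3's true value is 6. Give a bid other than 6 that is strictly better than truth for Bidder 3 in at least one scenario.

9

Suppose Bidder 1 bids 4, Bidder 2 bids 6 and Bidder 4 bids 4.
Bid 6: loses, pays 0, utility 0.
Bid 9: wins, pays 5, utility 6 - 5 = 1.
So bidding 9 beats truth here (1 > 0).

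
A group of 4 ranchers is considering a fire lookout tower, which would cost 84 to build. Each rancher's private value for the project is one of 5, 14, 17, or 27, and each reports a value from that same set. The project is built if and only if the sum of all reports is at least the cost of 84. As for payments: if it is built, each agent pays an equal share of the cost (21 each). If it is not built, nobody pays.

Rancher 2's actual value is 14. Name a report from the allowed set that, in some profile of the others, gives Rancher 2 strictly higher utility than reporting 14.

5

Suppose Rancher 1 reports 17, Rancher 3 reports 27 and Rancher 4 reports 27.
Report 14: project built, pays 21, utility 14 - 21 = -7.
Report 5: project not built, utility 0.
So reporting 5 beats truth here (0 > -7).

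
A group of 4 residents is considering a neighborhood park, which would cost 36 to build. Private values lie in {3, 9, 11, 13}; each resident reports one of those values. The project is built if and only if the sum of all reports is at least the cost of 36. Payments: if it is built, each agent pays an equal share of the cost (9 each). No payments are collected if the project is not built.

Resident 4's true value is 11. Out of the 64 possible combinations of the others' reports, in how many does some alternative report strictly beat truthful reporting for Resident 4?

6

Others report (3, 9, 11): truth gives 0; report 13 gives 2 > 0. Violating.
Others report (3, 11, 9): truth gives 0; report 13 gives 2 > 0. Violating.
Others report (9, 3, 11): truth gives 0; report 13 gives 2 > 0. Violating.
Others report (9, 11, 3): truth gives 0; report 13 gives 2 > 0. Violating.
Others report (3, 3, 3): truth gives 0; no alternative beats it.
Others report (3, 3, 9): truth gives 0; no alternative beats it.
(Checking all 64 profiles: 6 have a profitable deviation, 58 do not.)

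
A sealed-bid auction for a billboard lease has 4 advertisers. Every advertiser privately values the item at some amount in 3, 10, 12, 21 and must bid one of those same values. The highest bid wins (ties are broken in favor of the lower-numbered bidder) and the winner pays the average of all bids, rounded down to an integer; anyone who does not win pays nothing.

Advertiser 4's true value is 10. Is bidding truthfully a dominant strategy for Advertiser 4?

No

Consider the case where Advertiser 1 bids 3, Advertiser 2 bids 3 and Advertiser 3 bids 10.
Truthful bid 10: loses, pays 0, utility 0.
Bid 12 instead: wins, pays 7, utility 10 - 7 = 3.
Since 3 > 0, bidding 12 is strictly better here, so truthful bidding is not dominant.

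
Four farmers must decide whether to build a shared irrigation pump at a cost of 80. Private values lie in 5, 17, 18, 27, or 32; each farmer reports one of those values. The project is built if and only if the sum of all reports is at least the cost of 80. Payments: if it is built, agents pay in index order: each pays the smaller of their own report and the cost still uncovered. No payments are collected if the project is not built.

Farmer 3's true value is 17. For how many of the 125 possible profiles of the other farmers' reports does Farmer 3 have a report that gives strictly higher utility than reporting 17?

Others report (17, 27, 32): truth gives 0; report 5 gives 12 > 0. Violating.
Others report (17, 32, 27): truth gives 0; report 5 gives 12 > 0. Violating.
Others report (17, 32, 32): truth gives 0; report 5 gives 12 > 0. Violating.
Others report (18, 27, 32): truth gives 0; report 5 gives 12 > 0. Violating.
Others report (5, 5, 5): truth gives 0; no alternative beats it.
Others report (5, 5, 17): truth gives 0; no alternative beats it.
(Checking all 125 profiles: 26 have a profitable deviation, 99 do not.)

26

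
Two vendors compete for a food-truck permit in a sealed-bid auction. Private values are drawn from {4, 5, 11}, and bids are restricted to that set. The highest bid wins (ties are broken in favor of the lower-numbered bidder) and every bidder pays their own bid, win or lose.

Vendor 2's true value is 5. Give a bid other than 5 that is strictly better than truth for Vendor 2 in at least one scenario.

4

Suppose Vendor 1 bids 5.
Bid 5: loses but pays 5, utility -5.
Bid 4: loses but pays 4, utility -4.
So bidding 4 beats truth here (-4 > -5).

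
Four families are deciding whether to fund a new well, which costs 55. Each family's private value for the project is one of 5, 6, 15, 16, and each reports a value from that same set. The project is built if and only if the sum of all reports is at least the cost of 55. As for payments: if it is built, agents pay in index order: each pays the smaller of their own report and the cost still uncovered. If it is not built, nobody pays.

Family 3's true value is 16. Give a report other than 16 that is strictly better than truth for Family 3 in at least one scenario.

15

Suppose Family 1 reports 15, Family 2 reports 15 and Family 4 reports 15.
Report 16: project built, pays 16, utility 16 - 16 = 0.
Report 15: project built, pays 15, utility 16 - 15 = 1.
So reporting 15 beats truth here (1 > 0).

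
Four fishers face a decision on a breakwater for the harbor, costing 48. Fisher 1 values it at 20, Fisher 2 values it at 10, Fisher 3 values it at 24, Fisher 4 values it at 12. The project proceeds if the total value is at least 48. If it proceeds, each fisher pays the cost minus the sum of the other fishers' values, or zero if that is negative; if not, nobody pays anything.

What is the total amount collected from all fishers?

Total value 66 ≥ cost 48, so it is built.
Fisher 1: others sum to 46; max(0, 48 - 46) = 2.
Fisher 2: others sum to 56; max(0, 48 - 56) = 0.
Fisher 3: others sum to 42; max(0, 48 - 42) = 6.
Fisher 4: others sum to 54; max(0, 48 - 54) = 0.
Total collected = 2 + 0 + 6 + 0 = 8.

8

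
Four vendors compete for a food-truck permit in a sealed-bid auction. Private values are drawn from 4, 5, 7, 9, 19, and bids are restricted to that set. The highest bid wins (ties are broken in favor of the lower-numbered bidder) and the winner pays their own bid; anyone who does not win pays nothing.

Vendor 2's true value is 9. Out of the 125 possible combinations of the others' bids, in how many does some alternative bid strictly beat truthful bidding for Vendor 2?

Others bid (4, 4, 4): truth gives 0; bid 5 gives 4 > 0. Violating.
Others bid (4, 4, 5): truth gives 0; bid 5 gives 4 > 0. Violating.
Others bid (4, 4, 7): truth gives 0; bid 7 gives 2 > 0. Violating.
Others bid (4, 5, 4): truth gives 0; bid 5 gives 4 > 0. Violating.
Others bid (4, 4, 9): truth gives 0; no alternative beats it.
Others bid (4, 4, 19): truth gives 0; no alternative beats it.
(Checking all 125 profiles: 18 have a profitable deviation, 107 do not.)

18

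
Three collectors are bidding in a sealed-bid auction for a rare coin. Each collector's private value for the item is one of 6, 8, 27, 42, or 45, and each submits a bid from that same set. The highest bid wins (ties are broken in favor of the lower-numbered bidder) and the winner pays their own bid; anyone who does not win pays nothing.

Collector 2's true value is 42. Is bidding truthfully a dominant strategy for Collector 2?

Consider the case where Collector 1 bids 6 and Collector 3 bids 6.
Truthful bid 42: wins, pays 42, utility 42 - 42 = 0.
Bid 8 instead: wins, pays 8, utility 42 - 8 = 34.
Since 34 > 0, bidding 8 is strictly better here, so truthful bidding is not dominant.

No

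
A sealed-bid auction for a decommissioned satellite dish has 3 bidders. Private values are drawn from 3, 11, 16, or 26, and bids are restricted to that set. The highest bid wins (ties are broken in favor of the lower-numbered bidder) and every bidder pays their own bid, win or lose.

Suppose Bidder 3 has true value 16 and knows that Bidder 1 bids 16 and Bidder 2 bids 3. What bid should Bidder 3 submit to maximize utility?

Bid 3: loses but pays 3, utility -3.
Bid 11: loses but pays 11, utility -11.
Bid 16: loses but pays 16, utility -16.
Bid 26: wins, pays 26, utility 16 - 26 = -10.
The best choice is 3 with utility -3.

3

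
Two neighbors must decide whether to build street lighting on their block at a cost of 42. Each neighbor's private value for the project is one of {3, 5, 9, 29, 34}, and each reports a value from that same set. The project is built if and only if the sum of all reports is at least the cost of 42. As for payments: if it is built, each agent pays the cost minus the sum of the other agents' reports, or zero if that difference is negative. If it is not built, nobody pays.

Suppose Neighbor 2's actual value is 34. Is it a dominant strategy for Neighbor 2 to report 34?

Check each profile of the others' reports and compare truth against every alternative report.
Others report (9): truth gives 1, best alternative gives 0.
Others report (34): truth gives 26, best alternative gives 26.
Others report (29): truth gives 21, best alternative gives 21.
Others report (3): truth gives 0, best alternative gives 0.
Others report (5): truth gives 0, best alternative gives 0.
In every case the truthful report is at least as good as any alternative, so it is a dominant strategy.

Yes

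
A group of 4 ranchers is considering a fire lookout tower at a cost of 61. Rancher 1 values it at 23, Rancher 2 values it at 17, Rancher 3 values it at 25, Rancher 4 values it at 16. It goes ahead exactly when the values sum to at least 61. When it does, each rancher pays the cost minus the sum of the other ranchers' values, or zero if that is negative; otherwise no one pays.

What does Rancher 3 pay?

Total value 81 ≥ cost 61, so the project is built.
The other ranchers' values sum to 56.
Cost minus that sum is 61 - 56 = 5.

5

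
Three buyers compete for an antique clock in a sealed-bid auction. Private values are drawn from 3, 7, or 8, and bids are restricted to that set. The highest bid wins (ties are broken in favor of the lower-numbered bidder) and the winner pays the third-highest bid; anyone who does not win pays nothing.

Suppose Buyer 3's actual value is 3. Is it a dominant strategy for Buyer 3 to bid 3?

Yes

Check each profile of the others' bids and compare truth against every alternative bid.
Others bid (3, 3): truth gives 0, best alternative gives 0.
Others bid (3, 7): truth gives 0, best alternative gives 0.
Others bid (3, 8): truth gives 0, best alternative gives 0.
Others bid (7, 3): truth gives 0, best alternative gives 0.
Others bid (7, 7): truth gives 0, best alternative gives 0.
Others bid (7, 8): truth gives 0, best alternative gives 0.
(Remaining 3 profiles checked similarly; truth is weakly best in each.)
In every case the truthful bid is at least as good as any alternative, so it is a dominant strategy.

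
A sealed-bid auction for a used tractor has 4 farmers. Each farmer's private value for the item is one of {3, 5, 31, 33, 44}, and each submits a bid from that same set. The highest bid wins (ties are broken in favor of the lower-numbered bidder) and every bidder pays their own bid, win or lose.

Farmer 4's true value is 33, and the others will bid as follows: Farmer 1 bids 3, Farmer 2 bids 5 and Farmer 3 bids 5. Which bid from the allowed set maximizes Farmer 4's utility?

31

Bid 3: loses but pays 3, utility -3.
Bid 5: loses but pays 5, utility -5.
Bid 31: wins, pays 31, utility 33 - 31 = 2.
Bid 33: wins, pays 33, utility 33 - 33 = 0.
Bid 44: wins, pays 44, utility 33 - 44 = -11.
The best choice is 31 with utility 2.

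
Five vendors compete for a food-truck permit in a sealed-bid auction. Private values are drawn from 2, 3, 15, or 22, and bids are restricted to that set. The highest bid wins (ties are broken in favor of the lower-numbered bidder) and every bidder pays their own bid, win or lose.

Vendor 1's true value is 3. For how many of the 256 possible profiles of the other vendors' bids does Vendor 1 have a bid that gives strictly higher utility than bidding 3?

241

Others bid (2, 2, 2, 2): truth gives 0; bid 2 gives 1 > 0. Violating.
Others bid (2, 2, 2, 15): truth gives -3; bid 2 gives -2 > -3. Violating.
Others bid (2, 2, 2, 22): truth gives -3; bid 2 gives -2 > -3. Violating.
Others bid (2, 2, 3, 15): truth gives -3; bid 2 gives -2 > -3. Violating.
Others bid (2, 2, 2, 3): truth gives 0; no alternative beats it.
Others bid (2, 2, 3, 2): truth gives 0; no alternative beats it.
(Checking all 256 profiles: 241 have a profitable deviation, 15 do not.)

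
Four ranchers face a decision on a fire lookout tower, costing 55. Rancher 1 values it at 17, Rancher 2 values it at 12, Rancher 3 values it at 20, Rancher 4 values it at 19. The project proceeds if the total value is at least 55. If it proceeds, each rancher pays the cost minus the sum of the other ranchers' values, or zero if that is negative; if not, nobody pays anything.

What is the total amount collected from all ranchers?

Total value 68 ≥ cost 55, so it is built.
Rancher 1: others sum to 51; max(0, 55 - 51) = 4.
Rancher 2: others sum to 56; max(0, 55 - 56) = 0.
Rancher 3: others sum to 48; max(0, 55 - 48) = 7.
Rancher 4: others sum to 49; max(0, 55 - 49) = 6.
Total collected = 4 + 0 + 7 + 6 = 17.

17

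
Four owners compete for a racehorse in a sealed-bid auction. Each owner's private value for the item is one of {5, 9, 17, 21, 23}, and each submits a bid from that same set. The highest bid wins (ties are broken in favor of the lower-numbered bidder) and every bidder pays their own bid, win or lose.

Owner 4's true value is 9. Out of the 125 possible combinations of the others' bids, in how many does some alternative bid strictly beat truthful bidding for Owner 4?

124

Others bid (5, 5, 9): truth gives -9; bid 5 gives -5 > -9. Violating.
Others bid (5, 5, 17): truth gives -9; bid 5 gives -5 > -9. Violating.
Others bid (5, 5, 21): truth gives -9; bid 5 gives -5 > -9. Violating.
Others bid (5, 5, 23): truth gives -9; bid 5 gives -5 > -9. Violating.
Others bid (5, 5, 5): truth gives 0; no alternative beats it.
(Checking all 125 profiles: 124 have a profitable deviation, 1 does not.)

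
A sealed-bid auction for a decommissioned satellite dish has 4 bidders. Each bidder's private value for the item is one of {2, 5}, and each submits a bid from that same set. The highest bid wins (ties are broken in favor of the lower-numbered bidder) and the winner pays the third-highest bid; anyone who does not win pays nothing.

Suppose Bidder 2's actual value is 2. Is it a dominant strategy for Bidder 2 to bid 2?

Check each profile of the others' bids and compare truth against every alternative bid.
Others bid (2, 5, 5): truth gives 0, best alternative gives -3.
Others bid (2, 2, 2): truth gives 0, best alternative gives 0.
Others bid (2, 2, 5): truth gives 0, best alternative gives 0.
Others bid (2, 5, 2): truth gives 0, best alternative gives 0.
Others bid (5, 2, 2): truth gives 0, best alternative gives 0.
Others bid (5, 2, 5): truth gives 0, best alternative gives 0.
(Remaining 2 profiles checked similarly; truth is weakly best in each.)
In every case the truthful bid is at least as good as any alternative, so it is a dominant strategy.

Yes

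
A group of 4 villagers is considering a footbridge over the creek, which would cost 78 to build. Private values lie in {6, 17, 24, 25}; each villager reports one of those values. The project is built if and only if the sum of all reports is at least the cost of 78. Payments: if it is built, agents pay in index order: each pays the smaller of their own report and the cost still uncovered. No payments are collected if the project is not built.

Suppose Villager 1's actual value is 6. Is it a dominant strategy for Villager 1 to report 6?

Yes

Check each profile of the others' reports and compare truth against every alternative report.
Others report (17, 24, 24): truth gives 0, best alternative gives -11.
Others report (17, 24, 25): truth gives 0, best alternative gives -11.
Others report (17, 25, 24): truth gives 0, best alternative gives -11.
Others report (17, 25, 25): truth gives 0, best alternative gives -11.
Others report (24, 17, 24): truth gives 0, best alternative gives -11.
Others report (24, 17, 25): truth gives 0, best alternative gives -11.
(Remaining 58 profiles checked similarly; truth is weakly best in each.)
In every case the truthful report is at least as good as any alternative, so it is a dominant strategy.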